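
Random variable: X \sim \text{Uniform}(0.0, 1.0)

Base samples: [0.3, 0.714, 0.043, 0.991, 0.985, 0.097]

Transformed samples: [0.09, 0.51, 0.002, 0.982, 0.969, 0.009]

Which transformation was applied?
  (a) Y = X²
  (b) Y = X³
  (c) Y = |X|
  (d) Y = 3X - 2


Checking option (a) Y = X²:
  X = 0.3 -> Y = 0.09 ✓
  X = 0.714 -> Y = 0.51 ✓
  X = 0.043 -> Y = 0.002 ✓
All samples match this transformation.

(a) X²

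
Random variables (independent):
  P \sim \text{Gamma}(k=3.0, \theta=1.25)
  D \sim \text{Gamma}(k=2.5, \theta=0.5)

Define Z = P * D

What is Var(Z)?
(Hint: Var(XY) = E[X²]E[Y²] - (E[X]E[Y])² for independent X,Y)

Var(XY) = E[X²]E[Y²] - (E[X]E[Y])²
E[P] = 3.75, Var(P) = 4.6875
E[D] = 1.25, Var(D) = 0.625
E[P²] = 4.6875 + 3.75² = 18.75
E[D²] = 0.625 + 1.25² = 2.1875
Var(Z) = 18.75*2.1875 - (3.75*1.25)²
= 41.015625 - 21.972656 = 19.042969

19.042969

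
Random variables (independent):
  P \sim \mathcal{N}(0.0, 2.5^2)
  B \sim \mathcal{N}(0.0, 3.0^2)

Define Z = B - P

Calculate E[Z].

E[Z] = -1*E[P] + 1*E[B]
E[P] = 0
E[B] = 0
E[Z] = -1*0 + 1*0 = 0

0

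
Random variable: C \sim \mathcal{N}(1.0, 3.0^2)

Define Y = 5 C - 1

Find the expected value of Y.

For Y = 5C - 1:
E[Y] = 5 * E[C] - 1
E[C] = 1.0 = 1
E[Y] = 5 * 1 - 1 = 4

4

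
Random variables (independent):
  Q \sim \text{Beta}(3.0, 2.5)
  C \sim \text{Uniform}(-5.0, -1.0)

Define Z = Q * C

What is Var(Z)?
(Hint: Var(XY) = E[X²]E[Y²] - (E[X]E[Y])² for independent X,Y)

Var(XY) = E[X²]E[Y²] - (E[X]E[Y])²
E[Q] = 0.54545455, Var(Q) = 0.038143675
E[C] = -3, Var(C) = 1.3333333
E[Q²] = 0.038143675 + 0.54545455² = 0.33566434
E[C²] = 1.3333333 + (-3)² = 10.333333
Var(Z) = 0.33566434*10.333333 - (0.54545455*(-3))²
= 3.4685315 - 2.677686 = 0.79084552

0.79084552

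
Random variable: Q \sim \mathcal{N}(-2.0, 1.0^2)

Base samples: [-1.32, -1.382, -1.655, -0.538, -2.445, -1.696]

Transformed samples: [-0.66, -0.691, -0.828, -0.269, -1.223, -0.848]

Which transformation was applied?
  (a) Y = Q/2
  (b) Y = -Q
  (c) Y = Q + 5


Checking option (a) Y = Q/2:
  Q = -1.32 -> Y = -0.66 ✓
  Q = -1.382 -> Y = -0.691 ✓
  Q = -1.655 -> Y = -0.828 ✓
All samples match this transformation.

(a) Q/2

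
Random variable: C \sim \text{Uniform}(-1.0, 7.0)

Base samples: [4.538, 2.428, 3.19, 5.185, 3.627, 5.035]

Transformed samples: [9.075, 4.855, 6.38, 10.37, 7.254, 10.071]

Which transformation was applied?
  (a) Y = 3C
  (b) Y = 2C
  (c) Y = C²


Checking option (b) Y = 2C:
  C = 4.538 -> Y = 9.075 ✓
  C = 2.428 -> Y = 4.855 ✓
  C = 3.19 -> Y = 6.38 ✓
All samples match this transformation.

(b) 2C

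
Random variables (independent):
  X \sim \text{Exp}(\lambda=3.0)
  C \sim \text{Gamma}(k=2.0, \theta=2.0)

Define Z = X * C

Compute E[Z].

For independent RVs: E[XY] = E[X]*E[Y]
E[X] = 0.33333333
E[C] = 4
E[Z] = 0.33333333 * 4 = 1.3333333

1.3333333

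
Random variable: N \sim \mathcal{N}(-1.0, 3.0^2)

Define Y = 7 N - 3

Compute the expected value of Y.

For Y = 7N - 3:
E[Y] = 7 * E[N] - 3
E[N] = -1.0 = -1
E[Y] = 7 * (-1) - 3 = -10

-10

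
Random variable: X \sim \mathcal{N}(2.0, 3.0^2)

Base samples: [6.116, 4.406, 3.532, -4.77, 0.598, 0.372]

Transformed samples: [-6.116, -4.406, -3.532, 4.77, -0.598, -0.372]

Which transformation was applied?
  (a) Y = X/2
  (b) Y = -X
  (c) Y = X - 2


Checking option (b) Y = -X:
  X = 6.116 -> Y = -6.116 ✓
  X = 4.406 -> Y = -4.406 ✓
  X = 3.532 -> Y = -3.532 ✓
All samples match this transformation.

(b) -X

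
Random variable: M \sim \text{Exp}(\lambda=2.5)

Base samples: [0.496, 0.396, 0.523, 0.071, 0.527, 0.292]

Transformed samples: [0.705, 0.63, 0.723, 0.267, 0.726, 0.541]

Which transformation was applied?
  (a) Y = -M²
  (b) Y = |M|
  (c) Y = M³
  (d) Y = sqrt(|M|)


Checking option (d) Y = sqrt(|M|):
  M = 0.496 -> Y = 0.705 ✓
  M = 0.396 -> Y = 0.63 ✓
  M = 0.523 -> Y = 0.723 ✓
All samples match this transformation.

(d) sqrt(|M|)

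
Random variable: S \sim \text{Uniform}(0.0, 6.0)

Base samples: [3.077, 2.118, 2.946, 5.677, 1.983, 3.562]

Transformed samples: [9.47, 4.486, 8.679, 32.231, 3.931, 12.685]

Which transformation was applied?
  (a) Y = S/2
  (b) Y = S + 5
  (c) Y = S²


Checking option (c) Y = S²:
  S = 3.077 -> Y = 9.47 ✓
  S = 2.118 -> Y = 4.486 ✓
  S = 2.946 -> Y = 8.679 ✓
All samples match this transformation.

(c) S²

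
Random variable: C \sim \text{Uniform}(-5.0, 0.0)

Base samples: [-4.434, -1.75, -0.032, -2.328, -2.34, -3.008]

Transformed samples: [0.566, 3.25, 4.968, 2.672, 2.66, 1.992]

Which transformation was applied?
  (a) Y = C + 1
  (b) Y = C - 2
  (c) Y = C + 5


Checking option (c) Y = C + 5:
  C = -4.434 -> Y = 0.566 ✓
  C = -1.75 -> Y = 3.25 ✓
  C = -0.032 -> Y = 4.968 ✓
All samples match this transformation.

(c) C + 5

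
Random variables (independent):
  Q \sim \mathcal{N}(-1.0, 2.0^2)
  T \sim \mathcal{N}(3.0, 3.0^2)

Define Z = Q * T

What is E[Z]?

For independent RVs: E[XY] = E[X]*E[Y]
E[Q] = -1
E[T] = 3
E[Z] = -1 * 3 = -3

-3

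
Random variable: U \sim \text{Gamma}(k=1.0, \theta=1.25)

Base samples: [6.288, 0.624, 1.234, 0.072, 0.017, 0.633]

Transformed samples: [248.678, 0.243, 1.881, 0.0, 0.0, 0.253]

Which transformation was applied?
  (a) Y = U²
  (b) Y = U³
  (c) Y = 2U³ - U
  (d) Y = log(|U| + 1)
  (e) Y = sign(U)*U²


Checking option (b) Y = U³:
  U = 6.288 -> Y = 248.678 ✓
  U = 0.624 -> Y = 0.243 ✓
  U = 1.234 -> Y = 1.881 ✓
All samples match this transformation.

(b) U³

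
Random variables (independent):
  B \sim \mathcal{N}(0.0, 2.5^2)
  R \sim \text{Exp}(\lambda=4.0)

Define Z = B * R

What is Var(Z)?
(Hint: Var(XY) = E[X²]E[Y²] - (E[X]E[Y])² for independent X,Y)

Var(XY) = E[X²]E[Y²] - (E[X]E[Y])²
E[B] = 0, Var(B) = 6.25
E[R] = 0.25, Var(R) = 0.0625
E[B²] = 6.25 + 0² = 6.25
E[R²] = 0.0625 + 0.25² = 0.125
Var(Z) = 6.25*0.125 - (0*0.25)²
= 0.78125 - 0 = 0.78125

0.78125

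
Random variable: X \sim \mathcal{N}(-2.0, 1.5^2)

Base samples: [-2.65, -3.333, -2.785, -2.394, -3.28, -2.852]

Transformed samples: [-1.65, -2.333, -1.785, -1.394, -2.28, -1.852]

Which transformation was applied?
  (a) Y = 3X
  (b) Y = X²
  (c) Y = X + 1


Checking option (c) Y = X + 1:
  X = -2.65 -> Y = -1.65 ✓
  X = -3.333 -> Y = -2.333 ✓
  X = -2.785 -> Y = -1.785 ✓
All samples match this transformation.

(c) X + 1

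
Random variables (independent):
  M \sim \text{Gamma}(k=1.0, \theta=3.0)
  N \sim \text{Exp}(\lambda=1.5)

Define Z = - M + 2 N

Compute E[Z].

E[Z] = -1*E[M] + 2*E[N]
E[M] = 3
E[N] = 0.66666667
E[Z] = -1*3 + 2*0.66666667 = -1.6666667

-1.6666667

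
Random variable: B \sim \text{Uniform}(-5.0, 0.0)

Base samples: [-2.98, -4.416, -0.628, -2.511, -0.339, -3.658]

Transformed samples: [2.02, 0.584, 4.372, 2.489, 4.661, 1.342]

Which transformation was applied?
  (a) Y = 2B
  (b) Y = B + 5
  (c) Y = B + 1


Checking option (b) Y = B + 5:
  B = -2.98 -> Y = 2.02 ✓
  B = -4.416 -> Y = 0.584 ✓
  B = -0.628 -> Y = 4.372 ✓
All samples match this transformation.

(b) B + 5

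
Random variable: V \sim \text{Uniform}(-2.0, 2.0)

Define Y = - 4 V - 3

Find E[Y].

For Y = -4V - 3:
E[Y] = -4 * E[V] - 3
E[V] = (-2 + 2)/2 = 0
E[Y] = -4 * 0 - 3 = -3

-3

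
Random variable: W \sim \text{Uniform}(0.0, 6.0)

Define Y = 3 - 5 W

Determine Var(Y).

For Y = aW + b: Var(Y) = a² * Var(W)
Var(W) = (6 - 0)^2/12 = 3
Var(Y) = (-5)² * 3 = 25 * 3 = 75

75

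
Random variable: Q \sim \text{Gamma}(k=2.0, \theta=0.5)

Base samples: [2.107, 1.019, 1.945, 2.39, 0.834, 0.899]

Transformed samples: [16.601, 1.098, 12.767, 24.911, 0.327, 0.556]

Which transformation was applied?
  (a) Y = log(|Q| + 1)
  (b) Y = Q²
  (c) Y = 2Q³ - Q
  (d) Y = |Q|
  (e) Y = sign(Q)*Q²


Checking option (c) Y = 2Q³ - Q:
  Q = 2.107 -> Y = 16.601 ✓
  Q = 1.019 -> Y = 1.098 ✓
  Q = 1.945 -> Y = 12.767 ✓
All samples match this transformation.

(c) 2Q³ - Q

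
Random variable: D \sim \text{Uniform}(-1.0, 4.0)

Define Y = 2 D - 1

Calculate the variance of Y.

For Y = aD + b: Var(Y) = a² * Var(D)
Var(D) = (4 + 1)^2/12 = 2.0833333
Var(Y) = 2² * 2.0833333 = 4 * 2.0833333 = 8.3333333

8.3333333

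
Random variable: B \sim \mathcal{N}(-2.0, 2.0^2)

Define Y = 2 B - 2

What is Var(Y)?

For Y = aB + b: Var(Y) = a² * Var(B)
Var(B) = 2.0^2 = 4
Var(Y) = 2² * 4 = 4 * 4 = 16

16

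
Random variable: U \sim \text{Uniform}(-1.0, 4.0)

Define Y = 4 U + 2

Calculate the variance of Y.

For Y = aU + b: Var(Y) = a² * Var(U)
Var(U) = (4 + 1)^2/12 = 2.0833333
Var(Y) = 4² * 2.0833333 = 16 * 2.0833333 = 33.333333

33.333333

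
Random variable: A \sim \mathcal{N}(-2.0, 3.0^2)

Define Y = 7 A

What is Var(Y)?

For Y = aA + b: Var(Y) = a² * Var(A)
Var(A) = 3.0^2 = 9
Var(Y) = 7² * 9 = 49 * 9 = 441

441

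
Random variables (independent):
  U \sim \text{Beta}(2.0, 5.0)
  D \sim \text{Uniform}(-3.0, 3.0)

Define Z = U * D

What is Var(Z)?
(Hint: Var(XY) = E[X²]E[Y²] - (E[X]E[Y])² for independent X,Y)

Var(XY) = E[X²]E[Y²] - (E[X]E[Y])²
E[U] = 0.28571429, Var(U) = 0.025510204
E[D] = 0, Var(D) = 3
E[U²] = 0.025510204 + 0.28571429² = 0.10714286
E[D²] = 3 + 0² = 3
Var(Z) = 0.10714286*3 - (0.28571429*0)²
= 0.32142857 - 0 = 0.32142857

0.32142857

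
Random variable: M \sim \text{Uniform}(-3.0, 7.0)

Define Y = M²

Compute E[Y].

E[M²] = Var(M) + (E[M])² = 8.3333333 + 4 = 12.333333

12.333333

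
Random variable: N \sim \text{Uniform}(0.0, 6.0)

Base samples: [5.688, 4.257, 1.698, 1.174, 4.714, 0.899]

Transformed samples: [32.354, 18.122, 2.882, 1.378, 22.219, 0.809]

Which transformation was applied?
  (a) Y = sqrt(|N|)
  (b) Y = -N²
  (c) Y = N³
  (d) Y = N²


Checking option (d) Y = N²:
  N = 5.688 -> Y = 32.354 ✓
  N = 4.257 -> Y = 18.122 ✓
  N = 1.698 -> Y = 2.882 ✓
All samples match this transformation.

(d) N²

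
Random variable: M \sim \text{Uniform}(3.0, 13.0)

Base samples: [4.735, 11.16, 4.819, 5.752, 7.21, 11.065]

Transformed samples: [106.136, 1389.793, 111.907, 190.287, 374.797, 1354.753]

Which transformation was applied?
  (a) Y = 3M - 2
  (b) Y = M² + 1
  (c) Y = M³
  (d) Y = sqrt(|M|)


Checking option (c) Y = M³:
  M = 4.735 -> Y = 106.136 ✓
  M = 11.16 -> Y = 1389.793 ✓
  M = 4.819 -> Y = 111.907 ✓
All samples match this transformation.

(c) M³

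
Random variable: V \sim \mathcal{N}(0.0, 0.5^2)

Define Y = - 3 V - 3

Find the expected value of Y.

For Y = -3V - 3:
E[Y] = -3 * E[V] - 3
E[V] = 0.0 = 0
E[Y] = -3 * 0 - 3 = -3

-3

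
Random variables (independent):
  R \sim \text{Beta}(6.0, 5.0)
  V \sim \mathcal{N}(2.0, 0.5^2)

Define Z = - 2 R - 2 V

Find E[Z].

E[Z] = -2*E[R] - 2*E[V]
E[R] = 0.54545455
E[V] = 2
E[Z] = -2*0.54545455 - 2*2 = -5.0909091

-5.0909091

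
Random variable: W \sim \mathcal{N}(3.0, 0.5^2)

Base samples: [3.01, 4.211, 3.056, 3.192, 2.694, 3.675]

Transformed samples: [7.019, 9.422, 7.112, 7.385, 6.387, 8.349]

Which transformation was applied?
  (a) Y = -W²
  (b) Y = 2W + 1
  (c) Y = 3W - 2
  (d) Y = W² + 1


Checking option (b) Y = 2W + 1:
  W = 3.01 -> Y = 7.019 ✓
  W = 4.211 -> Y = 9.422 ✓
  W = 3.056 -> Y = 7.112 ✓
All samples match this transformation.

(b) 2W + 1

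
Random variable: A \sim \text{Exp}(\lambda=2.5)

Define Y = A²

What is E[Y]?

E[A²] = Var(A) + (E[A])² = 0.16 + 0.16 = 0.32

0.32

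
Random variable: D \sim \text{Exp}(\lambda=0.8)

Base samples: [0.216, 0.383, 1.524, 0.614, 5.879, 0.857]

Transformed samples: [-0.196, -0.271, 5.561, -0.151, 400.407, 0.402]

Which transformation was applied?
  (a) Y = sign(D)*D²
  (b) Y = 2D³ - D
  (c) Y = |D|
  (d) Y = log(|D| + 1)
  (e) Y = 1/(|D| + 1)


Checking option (b) Y = 2D³ - D:
  D = 0.216 -> Y = -0.196 ✓
  D = 0.383 -> Y = -0.271 ✓
  D = 1.524 -> Y = 5.561 ✓
All samples match this transformation.

(b) 2D³ - D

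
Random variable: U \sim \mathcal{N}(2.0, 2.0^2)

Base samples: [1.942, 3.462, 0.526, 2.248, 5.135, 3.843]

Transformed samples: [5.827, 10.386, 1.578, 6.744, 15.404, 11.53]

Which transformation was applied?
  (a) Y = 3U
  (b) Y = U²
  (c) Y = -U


Checking option (a) Y = 3U:
  U = 1.942 -> Y = 5.827 ✓
  U = 3.462 -> Y = 10.386 ✓
  U = 0.526 -> Y = 1.578 ✓
All samples match this transformation.

(a) 3U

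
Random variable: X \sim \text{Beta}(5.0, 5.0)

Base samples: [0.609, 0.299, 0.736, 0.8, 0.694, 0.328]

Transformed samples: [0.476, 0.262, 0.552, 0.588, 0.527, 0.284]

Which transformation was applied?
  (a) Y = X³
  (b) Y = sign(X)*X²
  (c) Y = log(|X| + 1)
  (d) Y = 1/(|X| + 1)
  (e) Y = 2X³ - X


Checking option (c) Y = log(|X| + 1):
  X = 0.609 -> Y = 0.476 ✓
  X = 0.299 -> Y = 0.262 ✓
  X = 0.736 -> Y = 0.552 ✓
All samples match this transformation.

(c) log(|X| + 1)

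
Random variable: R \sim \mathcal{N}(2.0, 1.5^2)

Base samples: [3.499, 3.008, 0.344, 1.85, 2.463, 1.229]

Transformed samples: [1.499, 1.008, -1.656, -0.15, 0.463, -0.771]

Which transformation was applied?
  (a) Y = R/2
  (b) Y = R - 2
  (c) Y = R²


Checking option (b) Y = R - 2:
  R = 3.499 -> Y = 1.499 ✓
  R = 3.008 -> Y = 1.008 ✓
  R = 0.344 -> Y = -1.656 ✓
All samples match this transformation.

(b) R - 2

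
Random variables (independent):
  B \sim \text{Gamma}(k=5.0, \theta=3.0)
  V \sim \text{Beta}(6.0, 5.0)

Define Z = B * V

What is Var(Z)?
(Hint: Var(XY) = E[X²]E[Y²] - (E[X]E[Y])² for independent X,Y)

Var(XY) = E[X²]E[Y²] - (E[X]E[Y])²
E[B] = 15, Var(B) = 45
E[V] = 0.54545455, Var(V) = 0.020661157
E[B²] = 45 + 15² = 270
E[V²] = 0.020661157 + 0.54545455² = 0.31818182
Var(Z) = 270*0.31818182 - (15*0.54545455)²
= 85.909091 - 66.942149 = 18.966942

18.966942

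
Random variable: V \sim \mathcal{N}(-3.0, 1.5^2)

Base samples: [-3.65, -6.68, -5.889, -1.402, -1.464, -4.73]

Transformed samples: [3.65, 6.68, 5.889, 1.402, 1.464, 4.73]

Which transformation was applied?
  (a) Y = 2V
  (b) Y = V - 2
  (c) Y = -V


Checking option (c) Y = -V:
  V = -3.65 -> Y = 3.65 ✓
  V = -6.68 -> Y = 6.68 ✓
  V = -5.889 -> Y = 5.889 ✓
All samples match this transformation.

(c) -V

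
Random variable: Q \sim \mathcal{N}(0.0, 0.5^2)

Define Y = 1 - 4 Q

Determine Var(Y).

For Y = aQ + b: Var(Y) = a² * Var(Q)
Var(Q) = 0.5^2 = 0.25
Var(Y) = (-4)² * 0.25 = 16 * 0.25 = 4

4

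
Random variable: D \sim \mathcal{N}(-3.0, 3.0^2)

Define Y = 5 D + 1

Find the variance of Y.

For Y = aD + b: Var(Y) = a² * Var(D)
Var(D) = 3.0^2 = 9
Var(Y) = 5² * 9 = 25 * 9 = 225

225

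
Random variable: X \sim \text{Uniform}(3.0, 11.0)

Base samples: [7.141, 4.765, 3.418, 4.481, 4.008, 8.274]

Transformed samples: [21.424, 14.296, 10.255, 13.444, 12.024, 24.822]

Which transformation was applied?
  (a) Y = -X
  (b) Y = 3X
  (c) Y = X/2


Checking option (b) Y = 3X:
  X = 7.141 -> Y = 21.424 ✓
  X = 4.765 -> Y = 14.296 ✓
  X = 3.418 -> Y = 10.255 ✓
All samples match this transformation.

(b) 3X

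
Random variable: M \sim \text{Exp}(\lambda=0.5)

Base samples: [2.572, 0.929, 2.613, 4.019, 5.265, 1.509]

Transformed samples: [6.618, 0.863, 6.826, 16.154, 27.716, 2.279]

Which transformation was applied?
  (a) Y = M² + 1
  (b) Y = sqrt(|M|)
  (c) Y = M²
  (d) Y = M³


Checking option (c) Y = M²:
  M = 2.572 -> Y = 6.618 ✓
  M = 0.929 -> Y = 0.863 ✓
  M = 2.613 -> Y = 6.826 ✓
All samples match this transformation.

(c) M²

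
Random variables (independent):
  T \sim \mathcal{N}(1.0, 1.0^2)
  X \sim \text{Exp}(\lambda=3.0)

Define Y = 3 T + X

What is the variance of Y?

For independent RVs: Var(aX + bY) = a²Var(X) + b²Var(Y)
Var(T) = 1
Var(X) = 0.11111111
Var(Y) = 3²*1 + 1²*0.11111111
= 9*1 + 1*0.11111111 = 9.1111111

9.1111111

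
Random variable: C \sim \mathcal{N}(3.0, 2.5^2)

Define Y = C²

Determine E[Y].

E[C²] = Var(C) + (E[C])² = 6.25 + 9 = 15.25

15.25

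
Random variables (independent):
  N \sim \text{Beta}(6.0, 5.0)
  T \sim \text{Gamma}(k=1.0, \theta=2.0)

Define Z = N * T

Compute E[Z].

For independent RVs: E[XY] = E[X]*E[Y]
E[N] = 0.54545455
E[T] = 2
E[Z] = 0.54545455 * 2 = 1.0909091

1.0909091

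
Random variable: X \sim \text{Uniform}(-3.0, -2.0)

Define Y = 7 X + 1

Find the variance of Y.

For Y = aX + b: Var(Y) = a² * Var(X)
Var(X) = (-2 + 3)^2/12 = 0.083333333
Var(Y) = 7² * 0.083333333 = 49 * 0.083333333 = 4.0833333

4.0833333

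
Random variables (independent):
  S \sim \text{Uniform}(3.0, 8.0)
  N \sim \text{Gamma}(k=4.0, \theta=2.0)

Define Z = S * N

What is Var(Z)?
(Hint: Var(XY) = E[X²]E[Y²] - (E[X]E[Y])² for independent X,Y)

Var(XY) = E[X²]E[Y²] - (E[X]E[Y])²
E[S] = 5.5, Var(S) = 2.0833333
E[N] = 8, Var(N) = 16
E[S²] = 2.0833333 + 5.5² = 32.333333
E[N²] = 16 + 8² = 80
Var(Z) = 32.333333*80 - (5.5*8)²
= 2586.6667 - 1936 = 650.66667

650.66667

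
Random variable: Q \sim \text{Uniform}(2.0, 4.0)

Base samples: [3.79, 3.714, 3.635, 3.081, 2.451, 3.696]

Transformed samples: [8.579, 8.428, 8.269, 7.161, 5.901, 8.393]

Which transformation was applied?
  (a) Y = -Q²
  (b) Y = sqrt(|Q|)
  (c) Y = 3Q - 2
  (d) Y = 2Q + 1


Checking option (d) Y = 2Q + 1:
  Q = 3.79 -> Y = 8.579 ✓
  Q = 3.714 -> Y = 8.428 ✓
  Q = 3.635 -> Y = 8.269 ✓
All samples match this transformation.

(d) 2Q + 1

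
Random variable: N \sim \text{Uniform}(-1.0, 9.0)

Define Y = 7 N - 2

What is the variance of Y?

For Y = aN + b: Var(Y) = a² * Var(N)
Var(N) = (9 + 1)^2/12 = 8.3333333
Var(Y) = 7² * 8.3333333 = 49 * 8.3333333 = 408.33333

408.33333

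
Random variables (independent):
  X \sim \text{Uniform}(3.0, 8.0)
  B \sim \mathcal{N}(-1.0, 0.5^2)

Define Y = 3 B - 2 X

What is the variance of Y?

For independent RVs: Var(aX + bY) = a²Var(X) + b²Var(Y)
Var(X) = 2.0833333
Var(B) = 0.25
Var(Y) = (-2)²*2.0833333 + 3²*0.25
= 4*2.0833333 + 9*0.25 = 10.583333

10.583333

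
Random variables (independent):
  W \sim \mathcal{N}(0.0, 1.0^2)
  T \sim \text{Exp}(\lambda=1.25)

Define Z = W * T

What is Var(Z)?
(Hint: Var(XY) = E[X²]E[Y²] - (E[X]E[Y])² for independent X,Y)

Var(XY) = E[X²]E[Y²] - (E[X]E[Y])²
E[W] = 0, Var(W) = 1
E[T] = 0.8, Var(T) = 0.64
E[W²] = 1 + 0² = 1
E[T²] = 0.64 + 0.8² = 1.28
Var(Z) = 1*1.28 - (0*0.8)²
= 1.28 - 0 = 1.28

1.28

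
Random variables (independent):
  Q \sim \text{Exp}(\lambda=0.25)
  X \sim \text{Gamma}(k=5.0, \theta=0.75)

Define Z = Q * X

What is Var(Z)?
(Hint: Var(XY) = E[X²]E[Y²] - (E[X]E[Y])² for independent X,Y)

Var(XY) = E[X²]E[Y²] - (E[X]E[Y])²
E[Q] = 4, Var(Q) = 16
E[X] = 3.75, Var(X) = 2.8125
E[Q²] = 16 + 4² = 32
E[X²] = 2.8125 + 3.75² = 16.875
Var(Z) = 32*16.875 - (4*3.75)²
= 540 - 225 = 315

315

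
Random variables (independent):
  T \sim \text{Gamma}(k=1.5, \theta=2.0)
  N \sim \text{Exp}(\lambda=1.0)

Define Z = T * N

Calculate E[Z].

For independent RVs: E[XY] = E[X]*E[Y]
E[T] = 3
E[N] = 1
E[Z] = 3 * 1 = 3

3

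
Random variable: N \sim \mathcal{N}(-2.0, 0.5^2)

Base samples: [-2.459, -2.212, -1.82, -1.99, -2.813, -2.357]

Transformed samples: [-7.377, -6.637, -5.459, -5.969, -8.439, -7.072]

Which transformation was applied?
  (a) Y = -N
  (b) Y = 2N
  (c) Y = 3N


Checking option (c) Y = 3N:
  N = -2.459 -> Y = -7.377 ✓
  N = -2.212 -> Y = -6.637 ✓
  N = -1.82 -> Y = -5.459 ✓
All samples match this transformation.

(c) 3N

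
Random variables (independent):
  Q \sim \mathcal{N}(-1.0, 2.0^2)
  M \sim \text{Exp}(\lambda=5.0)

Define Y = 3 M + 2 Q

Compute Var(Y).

For independent RVs: Var(aX + bY) = a²Var(X) + b²Var(Y)
Var(Q) = 4
Var(M) = 0.04
Var(Y) = 2²*4 + 3²*0.04
= 4*4 + 9*0.04 = 16.36

16.36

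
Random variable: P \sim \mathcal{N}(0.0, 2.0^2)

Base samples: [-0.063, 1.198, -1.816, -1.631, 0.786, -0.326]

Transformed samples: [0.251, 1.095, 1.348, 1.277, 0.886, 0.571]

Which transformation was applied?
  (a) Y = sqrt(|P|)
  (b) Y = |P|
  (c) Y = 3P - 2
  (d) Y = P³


Checking option (a) Y = sqrt(|P|):
  P = -0.063 -> Y = 0.251 ✓
  P = 1.198 -> Y = 1.095 ✓
  P = -1.816 -> Y = 1.348 ✓
All samples match this transformation.

(a) sqrt(|P|)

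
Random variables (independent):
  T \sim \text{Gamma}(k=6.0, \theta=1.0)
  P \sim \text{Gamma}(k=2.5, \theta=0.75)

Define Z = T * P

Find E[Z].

For independent RVs: E[XY] = E[X]*E[Y]
E[T] = 6
E[P] = 1.875
E[Z] = 6 * 1.875 = 11.25

11.25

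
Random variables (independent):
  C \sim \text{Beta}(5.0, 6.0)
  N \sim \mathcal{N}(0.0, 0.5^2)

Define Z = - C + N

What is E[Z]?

E[Z] = -1*E[C] + 1*E[N]
E[C] = 0.45454545
E[N] = 0
E[Z] = -1*0.45454545 + 1*0 = -0.45454545

-0.45454545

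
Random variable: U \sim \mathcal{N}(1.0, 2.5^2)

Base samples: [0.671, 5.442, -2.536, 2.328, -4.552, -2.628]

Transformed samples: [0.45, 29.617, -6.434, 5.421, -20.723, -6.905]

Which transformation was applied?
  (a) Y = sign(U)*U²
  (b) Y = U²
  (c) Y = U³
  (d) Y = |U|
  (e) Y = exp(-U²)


Checking option (a) Y = sign(U)*U²:
  U = 0.671 -> Y = 0.45 ✓
  U = 5.442 -> Y = 29.617 ✓
  U = -2.536 -> Y = -6.434 ✓
All samples match this transformation.

(a) sign(U)*U²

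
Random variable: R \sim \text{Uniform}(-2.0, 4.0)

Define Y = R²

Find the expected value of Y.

Using E[X²] = Var(X) + (E[X])²:
E[R] = 1
Var(R) = (4 + 2)^2/12 = 3
E[R²] = 3 + 1² = 3 + 1 = 4

4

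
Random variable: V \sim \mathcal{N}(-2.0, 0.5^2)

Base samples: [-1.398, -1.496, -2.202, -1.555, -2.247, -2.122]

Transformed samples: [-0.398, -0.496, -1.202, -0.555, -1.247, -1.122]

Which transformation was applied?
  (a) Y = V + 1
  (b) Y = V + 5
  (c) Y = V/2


Checking option (a) Y = V + 1:
  V = -1.398 -> Y = -0.398 ✓
  V = -1.496 -> Y = -0.496 ✓
  V = -2.202 -> Y = -1.202 ✓
All samples match this transformation.

(a) V + 1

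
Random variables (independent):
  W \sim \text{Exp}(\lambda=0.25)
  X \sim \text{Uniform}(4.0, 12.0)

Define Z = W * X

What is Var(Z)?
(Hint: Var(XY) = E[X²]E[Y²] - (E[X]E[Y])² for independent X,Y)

Var(XY) = E[X²]E[Y²] - (E[X]E[Y])²
E[W] = 4, Var(W) = 16
E[X] = 8, Var(X) = 5.3333333
E[W²] = 16 + 4² = 32
E[X²] = 5.3333333 + 8² = 69.333333
Var(Z) = 32*69.333333 - (4*8)²
= 2218.6667 - 1024 = 1194.6667

1194.6667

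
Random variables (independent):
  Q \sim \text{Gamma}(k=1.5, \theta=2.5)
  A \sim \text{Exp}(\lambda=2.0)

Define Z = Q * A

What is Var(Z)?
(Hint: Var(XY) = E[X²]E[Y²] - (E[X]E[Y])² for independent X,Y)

Var(XY) = E[X²]E[Y²] - (E[X]E[Y])²
E[Q] = 3.75, Var(Q) = 9.375
E[A] = 0.5, Var(A) = 0.25
E[Q²] = 9.375 + 3.75² = 23.4375
E[A²] = 0.25 + 0.5² = 0.5
Var(Z) = 23.4375*0.5 - (3.75*0.5)²
= 11.71875 - 3.515625 = 8.203125

8.203125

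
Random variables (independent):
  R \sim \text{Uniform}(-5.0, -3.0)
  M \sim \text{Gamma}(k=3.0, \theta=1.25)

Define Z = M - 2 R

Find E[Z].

E[Z] = -2*E[R] + 1*E[M]
E[R] = -4
E[M] = 3.75
E[Z] = -2*(-4) + 1*3.75 = 11.75

11.75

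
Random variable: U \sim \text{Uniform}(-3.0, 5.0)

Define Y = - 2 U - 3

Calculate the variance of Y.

For Y = aU + b: Var(Y) = a² * Var(U)
Var(U) = (5 + 3)^2/12 = 5.3333333
Var(Y) = (-2)² * 5.3333333 = 4 * 5.3333333 = 21.333333

21.333333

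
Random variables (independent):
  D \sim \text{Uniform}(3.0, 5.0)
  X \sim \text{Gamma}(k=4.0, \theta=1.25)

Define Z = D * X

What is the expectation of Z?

For independent RVs: E[XY] = E[X]*E[Y]
E[D] = 4
E[X] = 5
E[Z] = 4 * 5 = 20

20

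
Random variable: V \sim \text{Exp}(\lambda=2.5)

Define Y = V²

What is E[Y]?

E[V²] = Var(V) + (E[V])² = 0.16 + 0.16 = 0.32

0.32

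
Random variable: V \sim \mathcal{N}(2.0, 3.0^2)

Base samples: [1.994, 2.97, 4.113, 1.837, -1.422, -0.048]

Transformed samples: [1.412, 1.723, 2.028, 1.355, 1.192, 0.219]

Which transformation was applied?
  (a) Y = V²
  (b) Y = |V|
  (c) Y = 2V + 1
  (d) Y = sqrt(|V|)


Checking option (d) Y = sqrt(|V|):
  V = 1.994 -> Y = 1.412 ✓
  V = 2.97 -> Y = 1.723 ✓
  V = 4.113 -> Y = 2.028 ✓
All samples match this transformation.

(d) sqrt(|V|)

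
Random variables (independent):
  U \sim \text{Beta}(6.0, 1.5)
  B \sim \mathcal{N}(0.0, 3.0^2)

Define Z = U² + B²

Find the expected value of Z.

E[Z] = E[U²] + E[B²]
E[U²] = Var(U) + E[U]² = 0.018823529 + 0.64 = 0.65882353
E[B²] = Var(B) + E[B]² = 9 + 0 = 9
E[Z] = 0.65882353 + 9 = 9.6588235

9.6588235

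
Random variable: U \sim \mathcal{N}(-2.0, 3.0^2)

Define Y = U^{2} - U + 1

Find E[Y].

E[Y] = 1*E[U²] - 1*E[U] + 1
E[U] = -2
E[U²] = Var(U) + (E[U])² = 9 + 4 = 13
E[Y] = 1*13 - 1*(-2) + 1 = 16

16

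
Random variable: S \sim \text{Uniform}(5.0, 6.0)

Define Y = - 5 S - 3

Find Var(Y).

For Y = aS + b: Var(Y) = a² * Var(S)
Var(S) = (6 - 5)^2/12 = 0.083333333
Var(Y) = (-5)² * 0.083333333 = 25 * 0.083333333 = 2.0833333

2.0833333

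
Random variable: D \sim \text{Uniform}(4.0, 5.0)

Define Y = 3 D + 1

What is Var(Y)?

For Y = aD + b: Var(Y) = a² * Var(D)
Var(D) = (5 - 4)^2/12 = 0.083333333
Var(Y) = 3² * 0.083333333 = 9 * 0.083333333 = 0.75

0.75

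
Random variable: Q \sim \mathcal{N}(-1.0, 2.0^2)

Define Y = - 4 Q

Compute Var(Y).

For Y = aQ + b: Var(Y) = a² * Var(Q)
Var(Q) = 2.0^2 = 4
Var(Y) = (-4)² * 4 = 16 * 4 = 64

64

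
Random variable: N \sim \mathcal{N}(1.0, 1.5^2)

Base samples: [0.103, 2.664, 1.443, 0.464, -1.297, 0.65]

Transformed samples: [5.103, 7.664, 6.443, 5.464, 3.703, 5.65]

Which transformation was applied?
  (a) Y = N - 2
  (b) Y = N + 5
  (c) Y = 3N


Checking option (b) Y = N + 5:
  N = 0.103 -> Y = 5.103 ✓
  N = 2.664 -> Y = 7.664 ✓
  N = 1.443 -> Y = 6.443 ✓
All samples match this transformation.

(b) N + 5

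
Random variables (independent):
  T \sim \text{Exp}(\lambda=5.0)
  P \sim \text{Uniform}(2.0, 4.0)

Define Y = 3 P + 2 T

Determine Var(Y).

For independent RVs: Var(aX + bY) = a²Var(X) + b²Var(Y)
Var(T) = 0.04
Var(P) = 0.33333333
Var(Y) = 2²*0.04 + 3²*0.33333333
= 4*0.04 + 9*0.33333333 = 3.16

3.16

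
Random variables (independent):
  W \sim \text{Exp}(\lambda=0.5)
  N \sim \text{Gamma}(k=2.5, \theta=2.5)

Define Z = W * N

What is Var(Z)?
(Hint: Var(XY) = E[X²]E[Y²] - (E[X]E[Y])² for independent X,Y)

Var(XY) = E[X²]E[Y²] - (E[X]E[Y])²
E[W] = 2, Var(W) = 4
E[N] = 6.25, Var(N) = 15.625
E[W²] = 4 + 2² = 8
E[N²] = 15.625 + 6.25² = 54.6875
Var(Z) = 8*54.6875 - (2*6.25)²
= 437.5 - 156.25 = 281.25

281.25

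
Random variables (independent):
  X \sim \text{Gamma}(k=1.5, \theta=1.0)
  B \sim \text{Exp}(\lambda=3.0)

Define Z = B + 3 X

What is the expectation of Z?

E[Z] = 3*E[X] + 1*E[B]
E[X] = 1.5
E[B] = 0.33333333
E[Z] = 3*1.5 + 1*0.33333333 = 4.8333333

4.8333333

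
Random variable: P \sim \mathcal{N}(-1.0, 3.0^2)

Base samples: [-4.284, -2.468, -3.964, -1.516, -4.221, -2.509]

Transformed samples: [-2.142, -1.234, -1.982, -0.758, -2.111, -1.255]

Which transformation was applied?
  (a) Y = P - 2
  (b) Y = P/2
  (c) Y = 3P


Checking option (b) Y = P/2:
  P = -4.284 -> Y = -2.142 ✓
  P = -2.468 -> Y = -1.234 ✓
  P = -3.964 -> Y = -1.982 ✓
All samples match this transformation.

(b) P/2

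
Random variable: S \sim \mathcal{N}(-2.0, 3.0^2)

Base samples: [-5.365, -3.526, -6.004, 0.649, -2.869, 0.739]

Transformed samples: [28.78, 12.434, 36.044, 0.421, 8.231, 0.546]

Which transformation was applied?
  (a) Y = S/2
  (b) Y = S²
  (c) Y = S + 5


Checking option (b) Y = S²:
  S = -5.365 -> Y = 28.78 ✓
  S = -3.526 -> Y = 12.434 ✓
  S = -6.004 -> Y = 36.044 ✓
All samples match this transformation.

(b) S²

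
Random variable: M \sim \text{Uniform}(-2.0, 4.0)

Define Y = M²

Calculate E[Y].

Using E[X²] = Var(X) + (E[X])²:
E[M] = 1
Var(M) = (4 + 2)^2/12 = 3
E[M²] = 3 + 1² = 3 + 1 = 4

4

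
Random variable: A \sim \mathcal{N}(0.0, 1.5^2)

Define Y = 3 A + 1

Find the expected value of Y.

For Y = 3A + 1:
E[Y] = 3 * E[A] + 1
E[A] = 0.0 = 0
E[Y] = 3 * 0 + 1 = 1

1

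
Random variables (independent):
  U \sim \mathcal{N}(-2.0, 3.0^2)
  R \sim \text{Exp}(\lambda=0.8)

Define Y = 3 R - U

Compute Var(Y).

For independent RVs: Var(aX + bY) = a²Var(X) + b²Var(Y)
Var(U) = 9
Var(R) = 1.5625
Var(Y) = (-1)²*9 + 3²*1.5625
= 1*9 + 9*1.5625 = 23.0625

23.0625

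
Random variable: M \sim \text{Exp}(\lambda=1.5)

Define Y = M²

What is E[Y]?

E[M²] = Var(M) + (E[M])² = 0.44444444 + 0.44444444 = 0.88888889

0.88888889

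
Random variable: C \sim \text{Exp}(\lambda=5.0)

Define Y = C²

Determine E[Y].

E[C²] = Var(C) + (E[C])² = 0.04 + 0.04 = 0.08

0.08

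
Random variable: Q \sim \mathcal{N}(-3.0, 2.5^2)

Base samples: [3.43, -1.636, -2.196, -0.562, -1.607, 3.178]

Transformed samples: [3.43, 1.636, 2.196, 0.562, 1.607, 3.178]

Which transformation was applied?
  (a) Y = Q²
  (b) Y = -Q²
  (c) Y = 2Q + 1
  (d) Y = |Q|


Checking option (d) Y = |Q|:
  Q = 3.43 -> Y = 3.43 ✓
  Q = -1.636 -> Y = 1.636 ✓
  Q = -2.196 -> Y = 2.196 ✓
All samples match this transformation.

(d) |Q|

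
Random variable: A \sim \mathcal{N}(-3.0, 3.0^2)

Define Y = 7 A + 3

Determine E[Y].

For Y = 7A + 3:
E[Y] = 7 * E[A] + 3
E[A] = -3.0 = -3
E[Y] = 7 * (-3) + 3 = -18

-18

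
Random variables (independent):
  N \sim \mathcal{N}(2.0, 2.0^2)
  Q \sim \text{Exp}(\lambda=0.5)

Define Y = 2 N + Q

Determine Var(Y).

For independent RVs: Var(aX + bY) = a²Var(X) + b²Var(Y)
Var(N) = 4
Var(Q) = 4
Var(Y) = 2²*4 + 1²*4
= 4*4 + 1*4 = 20

20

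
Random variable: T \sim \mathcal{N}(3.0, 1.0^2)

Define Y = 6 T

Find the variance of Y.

For Y = aT + b: Var(Y) = a² * Var(T)
Var(T) = 1.0^2 = 1
Var(Y) = 6² * 1 = 36 * 1 = 36

36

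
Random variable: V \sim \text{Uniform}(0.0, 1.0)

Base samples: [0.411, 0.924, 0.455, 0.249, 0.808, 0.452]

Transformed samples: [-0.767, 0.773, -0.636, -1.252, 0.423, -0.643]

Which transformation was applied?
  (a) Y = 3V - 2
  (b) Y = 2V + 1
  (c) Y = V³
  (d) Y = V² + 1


Checking option (a) Y = 3V - 2:
  V = 0.411 -> Y = -0.767 ✓
  V = 0.924 -> Y = 0.773 ✓
  V = 0.455 -> Y = -0.636 ✓
All samples match this transformation.

(a) 3V - 2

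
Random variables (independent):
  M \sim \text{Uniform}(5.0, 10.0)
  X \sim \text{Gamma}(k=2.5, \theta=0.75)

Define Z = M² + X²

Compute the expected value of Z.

E[Z] = E[M²] + E[X²]
E[M²] = Var(M) + E[M]² = 2.0833333 + 56.25 = 58.333333
E[X²] = Var(X) + E[X]² = 1.40625 + 3.515625 = 4.921875
E[Z] = 58.333333 + 4.921875 = 63.255208

63.255208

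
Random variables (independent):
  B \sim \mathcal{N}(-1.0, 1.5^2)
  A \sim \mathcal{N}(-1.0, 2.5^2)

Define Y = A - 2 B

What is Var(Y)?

For independent RVs: Var(aX + bY) = a²Var(X) + b²Var(Y)
Var(B) = 2.25
Var(A) = 6.25
Var(Y) = (-2)²*2.25 + 1²*6.25
= 4*2.25 + 1*6.25 = 15.25

15.25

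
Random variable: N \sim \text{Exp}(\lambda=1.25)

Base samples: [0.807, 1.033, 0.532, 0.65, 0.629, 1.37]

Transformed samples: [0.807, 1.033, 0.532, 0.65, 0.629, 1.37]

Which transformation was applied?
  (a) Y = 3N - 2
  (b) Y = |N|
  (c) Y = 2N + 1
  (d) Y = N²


Checking option (b) Y = |N|:
  N = 0.807 -> Y = 0.807 ✓
  N = 1.033 -> Y = 1.033 ✓
  N = 0.532 -> Y = 0.532 ✓
All samples match this transformation.

(b) |N|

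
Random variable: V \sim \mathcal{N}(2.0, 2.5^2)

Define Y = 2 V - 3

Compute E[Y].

For Y = 2V - 3:
E[Y] = 2 * E[V] - 3
E[V] = 2.0 = 2
E[Y] = 2 * 2 - 3 = 1

1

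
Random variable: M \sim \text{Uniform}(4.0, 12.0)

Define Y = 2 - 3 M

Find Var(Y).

For Y = aM + b: Var(Y) = a² * Var(M)
Var(M) = (12 - 4)^2/12 = 5.3333333
Var(Y) = (-3)² * 5.3333333 = 9 * 5.3333333 = 48

48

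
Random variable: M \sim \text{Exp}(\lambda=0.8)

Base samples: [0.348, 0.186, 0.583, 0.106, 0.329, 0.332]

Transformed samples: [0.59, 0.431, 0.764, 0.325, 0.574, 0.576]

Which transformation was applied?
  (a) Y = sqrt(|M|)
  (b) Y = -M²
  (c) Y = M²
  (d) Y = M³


Checking option (a) Y = sqrt(|M|):
  M = 0.348 -> Y = 0.59 ✓
  M = 0.186 -> Y = 0.431 ✓
  M = 0.583 -> Y = 0.764 ✓
All samples match this transformation.

(a) sqrt(|M|)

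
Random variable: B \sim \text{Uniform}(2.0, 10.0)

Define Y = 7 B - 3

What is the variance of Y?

For Y = aB + b: Var(Y) = a² * Var(B)
Var(B) = (10 - 2)^2/12 = 5.3333333
Var(Y) = 7² * 5.3333333 = 49 * 5.3333333 = 261.33333

261.33333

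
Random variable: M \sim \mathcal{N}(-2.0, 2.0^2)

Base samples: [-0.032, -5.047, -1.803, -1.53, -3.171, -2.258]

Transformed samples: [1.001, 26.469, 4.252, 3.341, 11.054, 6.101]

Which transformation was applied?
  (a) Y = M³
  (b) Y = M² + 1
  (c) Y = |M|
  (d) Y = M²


Checking option (b) Y = M² + 1:
  M = -0.032 -> Y = 1.001 ✓
  M = -5.047 -> Y = 26.469 ✓
  M = -1.803 -> Y = 4.252 ✓
All samples match this transformation.

(b) M² + 1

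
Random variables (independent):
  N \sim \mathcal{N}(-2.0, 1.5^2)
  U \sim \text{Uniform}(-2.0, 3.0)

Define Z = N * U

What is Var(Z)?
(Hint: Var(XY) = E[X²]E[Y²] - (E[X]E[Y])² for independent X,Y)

Var(XY) = E[X²]E[Y²] - (E[X]E[Y])²
E[N] = -2, Var(N) = 2.25
E[U] = 0.5, Var(U) = 2.0833333
E[N²] = 2.25 + (-2)² = 6.25
E[U²] = 2.0833333 + 0.5² = 2.3333333
Var(Z) = 6.25*2.3333333 - (-2*0.5)²
= 14.583333 - 1 = 13.583333

13.583333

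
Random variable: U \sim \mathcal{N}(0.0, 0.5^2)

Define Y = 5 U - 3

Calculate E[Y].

For Y = 5U - 3:
E[Y] = 5 * E[U] - 3
E[U] = 0.0 = 0
E[Y] = 5 * 0 - 3 = -3

-3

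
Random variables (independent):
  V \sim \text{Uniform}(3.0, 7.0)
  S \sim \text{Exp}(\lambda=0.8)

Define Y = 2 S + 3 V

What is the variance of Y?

For independent RVs: Var(aX + bY) = a²Var(X) + b²Var(Y)
Var(V) = 1.3333333
Var(S) = 1.5625
Var(Y) = 3²*1.3333333 + 2²*1.5625
= 9*1.3333333 + 4*1.5625 = 18.25

18.25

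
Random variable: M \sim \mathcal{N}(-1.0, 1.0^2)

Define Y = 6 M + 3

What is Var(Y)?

For Y = aM + b: Var(Y) = a² * Var(M)
Var(M) = 1.0^2 = 1
Var(Y) = 6² * 1 = 36 * 1 = 36

36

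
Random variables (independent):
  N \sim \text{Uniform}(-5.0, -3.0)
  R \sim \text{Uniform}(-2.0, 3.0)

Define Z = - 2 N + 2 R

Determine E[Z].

E[Z] = -2*E[N] + 2*E[R]
E[N] = -4
E[R] = 0.5
E[Z] = -2*(-4) + 2*0.5 = 9

9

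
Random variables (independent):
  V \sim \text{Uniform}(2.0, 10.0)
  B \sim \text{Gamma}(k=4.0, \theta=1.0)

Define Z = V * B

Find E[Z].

For independent RVs: E[XY] = E[X]*E[Y]
E[V] = 6
E[B] = 4
E[Z] = 6 * 4 = 24

24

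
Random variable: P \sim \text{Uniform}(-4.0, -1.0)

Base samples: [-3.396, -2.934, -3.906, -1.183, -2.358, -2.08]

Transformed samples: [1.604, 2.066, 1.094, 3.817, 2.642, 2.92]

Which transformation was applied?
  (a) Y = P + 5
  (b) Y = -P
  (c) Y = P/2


Checking option (a) Y = P + 5:
  P = -3.396 -> Y = 1.604 ✓
  P = -2.934 -> Y = 2.066 ✓
  P = -3.906 -> Y = 1.094 ✓
All samples match this transformation.

(a) P + 5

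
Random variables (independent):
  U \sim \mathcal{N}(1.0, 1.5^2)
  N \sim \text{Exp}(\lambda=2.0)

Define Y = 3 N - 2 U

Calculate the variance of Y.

For independent RVs: Var(aX + bY) = a²Var(X) + b²Var(Y)
Var(U) = 2.25
Var(N) = 0.25
Var(Y) = (-2)²*2.25 + 3²*0.25
= 4*2.25 + 9*0.25 = 11.25

11.25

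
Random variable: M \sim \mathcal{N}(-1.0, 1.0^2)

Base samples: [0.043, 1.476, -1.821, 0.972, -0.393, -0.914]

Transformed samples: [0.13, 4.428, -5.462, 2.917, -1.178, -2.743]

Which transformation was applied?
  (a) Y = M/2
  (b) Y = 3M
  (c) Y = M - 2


Checking option (b) Y = 3M:
  M = 0.043 -> Y = 0.13 ✓
  M = 1.476 -> Y = 4.428 ✓
  M = -1.821 -> Y = -5.462 ✓
All samples match this transformation.

(b) 3M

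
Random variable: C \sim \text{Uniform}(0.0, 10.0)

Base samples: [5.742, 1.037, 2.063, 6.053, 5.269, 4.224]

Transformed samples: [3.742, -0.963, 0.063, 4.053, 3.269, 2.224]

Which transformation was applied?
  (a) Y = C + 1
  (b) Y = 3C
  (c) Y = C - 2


Checking option (c) Y = C - 2:
  C = 5.742 -> Y = 3.742 ✓
  C = 1.037 -> Y = -0.963 ✓
  C = 2.063 -> Y = 0.063 ✓
All samples match this transformation.

(c) C - 2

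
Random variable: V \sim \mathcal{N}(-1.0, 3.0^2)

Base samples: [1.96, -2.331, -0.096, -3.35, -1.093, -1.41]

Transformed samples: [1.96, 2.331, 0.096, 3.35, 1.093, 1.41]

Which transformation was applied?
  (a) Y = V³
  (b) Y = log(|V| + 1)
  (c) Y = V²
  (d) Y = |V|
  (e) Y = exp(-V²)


Checking option (d) Y = |V|:
  V = 1.96 -> Y = 1.96 ✓
  V = -2.331 -> Y = 2.331 ✓
  V = -0.096 -> Y = 0.096 ✓
All samples match this transformation.

(d) |V|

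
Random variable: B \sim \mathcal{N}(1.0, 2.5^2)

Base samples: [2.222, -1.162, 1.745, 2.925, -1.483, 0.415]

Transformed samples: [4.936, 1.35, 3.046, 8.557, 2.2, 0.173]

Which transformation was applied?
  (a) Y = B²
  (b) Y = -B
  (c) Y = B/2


Checking option (a) Y = B²:
  B = 2.222 -> Y = 4.936 ✓
  B = -1.162 -> Y = 1.35 ✓
  B = 1.745 -> Y = 3.046 ✓
All samples match this transformation.

(a) B²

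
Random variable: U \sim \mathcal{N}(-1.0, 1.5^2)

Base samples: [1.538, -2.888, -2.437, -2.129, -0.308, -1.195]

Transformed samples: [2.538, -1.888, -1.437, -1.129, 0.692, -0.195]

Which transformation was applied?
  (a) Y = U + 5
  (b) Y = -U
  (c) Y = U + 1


Checking option (c) Y = U + 1:
  U = 1.538 -> Y = 2.538 ✓
  U = -2.888 -> Y = -1.888 ✓
  U = -2.437 -> Y = -1.437 ✓
All samples match this transformation.

(c) U + 1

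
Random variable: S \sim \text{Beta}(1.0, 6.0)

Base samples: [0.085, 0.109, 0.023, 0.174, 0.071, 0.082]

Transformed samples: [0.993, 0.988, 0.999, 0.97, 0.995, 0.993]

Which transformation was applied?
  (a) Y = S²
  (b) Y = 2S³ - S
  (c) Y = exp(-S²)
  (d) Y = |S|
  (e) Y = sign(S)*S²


Checking option (c) Y = exp(-S²):
  S = 0.085 -> Y = 0.993 ✓
  S = 0.109 -> Y = 0.988 ✓
  S = 0.023 -> Y = 0.999 ✓
All samples match this transformation.

(c) exp(-S²)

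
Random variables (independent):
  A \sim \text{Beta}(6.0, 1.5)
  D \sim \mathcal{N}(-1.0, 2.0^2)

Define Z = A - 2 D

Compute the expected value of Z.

E[Z] = 1*E[A] - 2*E[D]
E[A] = 0.8
E[D] = -1
E[Z] = 1*0.8 - 2*(-1) = 2.8

2.8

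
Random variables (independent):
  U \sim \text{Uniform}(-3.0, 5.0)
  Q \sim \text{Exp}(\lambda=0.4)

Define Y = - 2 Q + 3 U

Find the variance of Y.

For independent RVs: Var(aX + bY) = a²Var(X) + b²Var(Y)
Var(U) = 5.3333333
Var(Q) = 6.25
Var(Y) = 3²*5.3333333 + (-2)²*6.25
= 9*5.3333333 + 4*6.25 = 73

73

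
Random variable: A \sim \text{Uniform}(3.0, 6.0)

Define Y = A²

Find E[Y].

E[A²] = Var(A) + (E[A])² = 0.75 + 20.25 = 21

21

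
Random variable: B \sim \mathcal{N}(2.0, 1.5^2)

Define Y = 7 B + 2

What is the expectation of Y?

For Y = 7B + 2:
E[Y] = 7 * E[B] + 2
E[B] = 2.0 = 2
E[Y] = 7 * 2 + 2 = 16

16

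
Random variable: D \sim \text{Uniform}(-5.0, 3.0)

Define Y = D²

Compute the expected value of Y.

E[D²] = Var(D) + (E[D])² = 5.3333333 + 1 = 6.3333333

6.3333333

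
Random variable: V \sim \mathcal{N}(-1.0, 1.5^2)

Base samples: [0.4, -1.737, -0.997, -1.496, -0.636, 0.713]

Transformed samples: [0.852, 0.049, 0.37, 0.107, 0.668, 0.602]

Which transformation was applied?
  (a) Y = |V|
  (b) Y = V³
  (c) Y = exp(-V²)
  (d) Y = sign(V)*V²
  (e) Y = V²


Checking option (c) Y = exp(-V²):
  V = 0.4 -> Y = 0.852 ✓
  V = -1.737 -> Y = 0.049 ✓
  V = -0.997 -> Y = 0.37 ✓
All samples match this transformation.

(c) exp(-V²)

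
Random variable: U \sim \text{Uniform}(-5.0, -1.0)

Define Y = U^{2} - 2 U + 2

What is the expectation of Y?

E[Y] = 1*E[U²] - 2*E[U] + 2
E[U] = -3
E[U²] = Var(U) + (E[U])² = 1.3333333 + 9 = 10.333333
E[Y] = 1*10.333333 - 2*(-3) + 2 = 18.333333

18.333333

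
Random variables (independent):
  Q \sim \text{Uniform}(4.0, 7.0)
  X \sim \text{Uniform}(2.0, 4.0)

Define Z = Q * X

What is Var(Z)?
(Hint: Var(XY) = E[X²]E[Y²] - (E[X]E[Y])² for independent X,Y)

Var(XY) = E[X²]E[Y²] - (E[X]E[Y])²
E[Q] = 5.5, Var(Q) = 0.75
E[X] = 3, Var(X) = 0.33333333
E[Q²] = 0.75 + 5.5² = 31
E[X²] = 0.33333333 + 3² = 9.3333333
Var(Z) = 31*9.3333333 - (5.5*3)²
= 289.33333 - 272.25 = 17.083333

17.083333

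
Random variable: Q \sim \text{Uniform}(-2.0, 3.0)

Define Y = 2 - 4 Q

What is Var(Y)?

For Y = aQ + b: Var(Y) = a² * Var(Q)
Var(Q) = (3 + 2)^2/12 = 2.0833333
Var(Y) = (-4)² * 2.0833333 = 16 * 2.0833333 = 33.333333

33.333333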